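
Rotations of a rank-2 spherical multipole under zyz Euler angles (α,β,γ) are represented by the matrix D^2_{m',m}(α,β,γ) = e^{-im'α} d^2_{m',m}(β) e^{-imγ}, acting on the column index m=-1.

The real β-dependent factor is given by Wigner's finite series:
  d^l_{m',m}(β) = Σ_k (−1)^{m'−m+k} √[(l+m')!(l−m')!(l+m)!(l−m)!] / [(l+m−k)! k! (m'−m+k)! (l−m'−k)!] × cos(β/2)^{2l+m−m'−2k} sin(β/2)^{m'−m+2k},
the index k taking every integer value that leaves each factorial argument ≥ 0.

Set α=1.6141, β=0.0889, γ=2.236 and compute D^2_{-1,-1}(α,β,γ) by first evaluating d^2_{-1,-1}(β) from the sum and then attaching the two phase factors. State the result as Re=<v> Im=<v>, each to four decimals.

Re=-0.7518 Im=-0.6443

D^2_{-1,-1}(1.6141,0.0889,2.236) = e^{-i·-1·1.6141}·d^2_{-1,-1}(0.0889)·e^{-i·-1·2.236}. Compute d first:
Half-angle: c=0.999012, s=0.044435. N=√(1·6·1·6)=6.000000
k: max(0,(-1)−(-1))=0 … min(2+(-1),2−(-1))=1
  k=0: (−1)^0·6.0000/(6)·0.9990^4·0.0444^0 = +0.996055
  k=1: (−1)^1·6.0000/(2)·0.9990^2·0.0444^2 = -0.005912
d^2_{-1,-1}(0.0889) = +0.996055 -0.005912 = +0.990143
D = (-0.043290+0.999063i)·(+0.990143)·(-0.617219+0.786791i) = -0.751849-0.644287i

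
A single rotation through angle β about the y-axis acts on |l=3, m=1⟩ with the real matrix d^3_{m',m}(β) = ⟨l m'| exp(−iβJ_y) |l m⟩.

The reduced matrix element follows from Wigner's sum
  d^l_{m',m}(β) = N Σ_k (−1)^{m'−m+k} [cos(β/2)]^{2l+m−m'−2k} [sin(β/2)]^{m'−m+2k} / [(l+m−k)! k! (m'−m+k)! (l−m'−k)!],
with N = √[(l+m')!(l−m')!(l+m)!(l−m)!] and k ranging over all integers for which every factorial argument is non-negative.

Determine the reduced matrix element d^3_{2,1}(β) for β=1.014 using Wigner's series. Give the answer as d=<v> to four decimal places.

d^3_{2,1}(β=1.014) via Wigner's sum:
With c≡cos(β/2)=0.874205 and s≡sin(β/2)=0.485557, N=[120·1·24·2]^{1/2}=75.894664
k∈{0,1} keeps every argument non-negative
  k=0: (−1)^1·75.8947/(24)·0.8742^5·0.4856^1 = -0.783983
  k=1: (−1)^2·75.8947/(12)·0.8742^3·0.4856^3 = +0.483716
d^3_{2,1}(1.014) = -0.783983 +0.483716 = -0.300267

d=-0.3003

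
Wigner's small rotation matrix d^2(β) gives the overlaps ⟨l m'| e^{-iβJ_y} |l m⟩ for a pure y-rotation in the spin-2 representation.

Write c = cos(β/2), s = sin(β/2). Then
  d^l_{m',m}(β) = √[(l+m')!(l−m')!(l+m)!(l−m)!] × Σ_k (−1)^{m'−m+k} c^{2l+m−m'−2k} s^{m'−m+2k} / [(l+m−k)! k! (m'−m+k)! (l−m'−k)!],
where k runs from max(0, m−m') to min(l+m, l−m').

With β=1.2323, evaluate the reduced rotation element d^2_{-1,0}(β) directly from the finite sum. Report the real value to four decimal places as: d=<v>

d=0.3836

d^2_{-1,0}(β=1.2323) via Wigner's sum:
With c≡cos(β/2)=0.816109 and s≡sin(β/2)=0.577897, N=[1·6·2·2]^{1/2}=4.898979
k∈{1,2} keeps every argument non-negative
  k=1: (−1)^0·4.8990/(2)·0.8161^3·0.5779^1 = +0.769434
  k=2: (−1)^1·4.8990/(2)·0.8161^1·0.5779^3 = -0.385813
d^2_{-1,0}(1.2323) = +0.769434 -0.385813 = +0.383622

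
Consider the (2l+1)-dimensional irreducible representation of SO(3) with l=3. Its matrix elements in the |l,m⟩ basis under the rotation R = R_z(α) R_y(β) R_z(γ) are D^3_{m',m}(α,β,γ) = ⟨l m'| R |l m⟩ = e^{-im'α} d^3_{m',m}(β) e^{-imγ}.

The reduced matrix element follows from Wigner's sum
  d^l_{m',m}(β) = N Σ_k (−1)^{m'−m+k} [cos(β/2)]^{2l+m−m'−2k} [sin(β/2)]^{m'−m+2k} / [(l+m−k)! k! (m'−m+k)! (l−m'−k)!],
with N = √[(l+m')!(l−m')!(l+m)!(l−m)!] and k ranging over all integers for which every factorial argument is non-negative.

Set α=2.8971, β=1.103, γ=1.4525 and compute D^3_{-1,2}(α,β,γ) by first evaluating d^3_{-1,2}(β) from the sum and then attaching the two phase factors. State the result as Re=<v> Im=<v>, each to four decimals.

Re=0.4558 Im=-0.0036

First d^3_{-1,2}(β=1.103), then the phase factors e^{-i(-1)α} and e^{-i(2)γ}:
c=cos(1.103/2)=0.851740, s=sin(1.103/2)=0.523965; N=√[2·24·120·1]=75.894664
Admissible k: 3..4 (factorial args all ≥0)
  k=3: (−1)^0·75.8947/(12)·0.8517^3·0.5240^3 = +0.562158
  k=4: (−1)^1·75.8947/(24)·0.8517^1·0.5240^5 = -0.106370
d^3_{-1,2}(1.103) = +0.562158 -0.106370 = +0.455788
Phases: e^{-i·(-1)·2.8971}=-0.970260+0.242064i, e^{-i·(2)·1.4525}=-0.972142-0.234392i ⇒ D=+0.455773-0.003601i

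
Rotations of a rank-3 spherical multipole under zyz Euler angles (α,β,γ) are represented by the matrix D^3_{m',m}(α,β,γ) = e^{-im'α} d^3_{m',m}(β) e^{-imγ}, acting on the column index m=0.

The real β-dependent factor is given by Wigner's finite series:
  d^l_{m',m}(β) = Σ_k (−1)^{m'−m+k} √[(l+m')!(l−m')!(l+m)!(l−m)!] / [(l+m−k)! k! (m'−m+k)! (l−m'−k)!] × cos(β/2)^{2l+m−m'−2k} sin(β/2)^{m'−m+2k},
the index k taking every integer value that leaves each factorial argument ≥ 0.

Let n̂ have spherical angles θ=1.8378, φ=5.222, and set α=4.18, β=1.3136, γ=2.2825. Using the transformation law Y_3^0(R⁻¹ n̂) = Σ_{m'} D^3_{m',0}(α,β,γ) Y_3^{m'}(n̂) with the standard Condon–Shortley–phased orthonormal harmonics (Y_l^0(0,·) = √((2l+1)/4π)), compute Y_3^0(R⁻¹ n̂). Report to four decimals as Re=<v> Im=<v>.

Re=-0.3292 Im=0.0000

Need the full column D^3_{m',0} for m'=−3..3 at α=4.18, β=1.3136, γ=2.2825.
cos(β/2)=0.791950, sin(β/2)=0.610586
d^3_{-3,0}: single k=3 term ⇒ +0.505648;  D = +0.505472-0.013333i
d^3_{-2,0}: k∈[2..3] ⇒ +0.803240 -0.477467 = +0.325773;  D = -0.157902+0.284948i
d^3_{-1,0}: k∈[1..3] ⇒ +0.658911 -1.175020 +0.232821 = -0.283289;  D = +0.143796+0.244081i
d^3_{0,0}: k∈[0..3] ⇒ +0.246710 -1.319858 +0.784558 -0.051818 = -0.340408;  D = -0.340408+0.000000i
d^3_{1,0}: k∈[0..2] ⇒ -0.658911 +1.175020 -0.232821 = +0.283289;  D = -0.143796+0.244081i
d^3_{2,0}: k∈[0..1] ⇒ +0.803240 -0.477467 = +0.325773;  D = -0.157902-0.284948i
d^3_{3,0}: single k=0 term ⇒ -0.505648;  D = -0.505472-0.013333i
Y_3^{m'}(θ=1.8378,φ=5.222) and Σ D·Y over m':
  (+0.5055-0.0133i)·(-0.3741-0.0157i)  (-0.1579+0.2849i)·(+0.1315-0.2137i)  (+0.1438+0.2441i)·(-0.0991-0.1774i)  (-0.3404+0.0000i)·(+0.2611+0.0000i)  (-0.1438+0.2441i)·(+0.0991-0.1774i)  (-0.1579-0.2849i)·(+0.1315+0.2137i)  (-0.5055-0.0133i)·(+0.3741-0.0157i)
Y_3^0(R⁻¹ n̂) = -0.329151-0.000000i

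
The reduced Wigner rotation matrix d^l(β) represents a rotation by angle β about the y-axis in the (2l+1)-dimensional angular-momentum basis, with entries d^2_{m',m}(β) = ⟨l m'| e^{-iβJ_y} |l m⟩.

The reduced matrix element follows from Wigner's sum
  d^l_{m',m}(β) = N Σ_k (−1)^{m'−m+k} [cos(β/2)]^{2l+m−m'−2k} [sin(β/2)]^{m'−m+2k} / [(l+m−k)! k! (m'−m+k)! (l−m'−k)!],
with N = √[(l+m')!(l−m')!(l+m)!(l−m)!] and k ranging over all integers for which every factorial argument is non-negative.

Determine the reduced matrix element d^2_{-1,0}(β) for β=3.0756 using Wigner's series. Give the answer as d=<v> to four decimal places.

d=-0.0806

d^2_{-1,0}(β=3.0756) via Wigner's sum:
With c≡cos(β/2)=0.032990 and s≡sin(β/2)=0.999456, N=[1·6·2·2]^{1/2}=4.898979
Admissible k: 1..2 (factorial args all ≥0)
  k=1: (−1)^0·4.8990/(2)·0.0330^3·0.9995^1 = +0.000088
  k=2: (−1)^1·4.8990/(2)·0.0330^1·0.9995^3 = -0.080678
d^2_{-1,0}(3.0756) = +0.000088 -0.080678 = -0.080590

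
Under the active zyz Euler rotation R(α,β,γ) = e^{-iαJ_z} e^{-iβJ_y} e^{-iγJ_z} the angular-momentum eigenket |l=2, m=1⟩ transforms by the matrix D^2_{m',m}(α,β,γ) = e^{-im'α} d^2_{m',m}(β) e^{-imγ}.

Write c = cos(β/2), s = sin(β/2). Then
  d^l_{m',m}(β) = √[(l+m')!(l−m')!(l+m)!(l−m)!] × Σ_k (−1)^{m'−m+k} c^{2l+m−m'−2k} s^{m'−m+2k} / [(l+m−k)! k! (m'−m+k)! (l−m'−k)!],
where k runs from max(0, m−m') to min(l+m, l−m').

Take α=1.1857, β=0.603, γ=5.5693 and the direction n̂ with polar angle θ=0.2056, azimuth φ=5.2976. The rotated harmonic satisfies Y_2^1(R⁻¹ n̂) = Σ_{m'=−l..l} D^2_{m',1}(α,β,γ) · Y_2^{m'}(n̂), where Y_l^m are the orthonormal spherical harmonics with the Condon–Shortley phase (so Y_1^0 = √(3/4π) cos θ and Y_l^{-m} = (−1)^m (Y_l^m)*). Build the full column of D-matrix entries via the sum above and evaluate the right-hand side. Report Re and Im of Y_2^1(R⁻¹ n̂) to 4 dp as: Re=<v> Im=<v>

Need the full column D^2_{m',1} for m'=−2..2 at α=1.1857, β=0.603, γ=5.5693.
cos(β/2)=0.954892, sin(β/2)=0.296953
d^2_{-2,1}: single k=3 term ⇒ +0.050009;  D = -0.049930+0.002814i
d^2_{-1,1}: k∈[2..3] ⇒ +0.241215 -0.007776 = +0.233439;  D = -0.075377+0.220935i
d^2_{0,1}: k∈[1..2] ⇒ +0.633324 -0.061248 = +0.572076;  D = +0.432389+0.374581i
d^2_{1,1}: k∈[0..1] ⇒ +0.831414 -0.241215 = +0.590199;  D = +0.525716-0.268247i
d^2_{2,1}: single k=0 term ⇒ -0.517107;  D = +0.044786+0.515164i
Y_2^{m'}(θ=0.2056,φ=5.2976) and Σ D·Y over m':
  (-0.0499+0.0028i)·(-0.0063+0.0148i)  (-0.0754+0.2209i)·(+0.0853+0.1287i)  (+0.4324+0.3746i)·(+0.5913+0.0000i)  (+0.5257-0.2682i)·(-0.0853+0.1287i)  (+0.0448+0.5152i)·(-0.0063-0.0148i)
Y_2^1(R⁻¹ n̂) = +0.218145+0.316534i

Re=0.2181 Im=0.3165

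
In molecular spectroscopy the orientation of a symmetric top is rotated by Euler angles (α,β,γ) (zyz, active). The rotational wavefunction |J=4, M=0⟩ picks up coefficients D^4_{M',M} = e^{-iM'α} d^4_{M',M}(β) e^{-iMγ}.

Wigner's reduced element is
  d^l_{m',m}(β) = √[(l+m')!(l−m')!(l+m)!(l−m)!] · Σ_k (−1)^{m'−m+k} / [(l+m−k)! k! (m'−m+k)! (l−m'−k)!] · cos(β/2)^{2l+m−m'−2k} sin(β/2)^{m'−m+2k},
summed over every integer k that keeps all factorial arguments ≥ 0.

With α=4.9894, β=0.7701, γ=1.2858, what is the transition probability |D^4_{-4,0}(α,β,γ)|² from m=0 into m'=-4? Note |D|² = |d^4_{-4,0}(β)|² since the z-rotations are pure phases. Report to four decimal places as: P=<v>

P=0.0151

D^4_{-4,0}(4.9894,0.7701,1.2858) = e^{-i·-4·4.9894}·d^4_{-4,0}(0.7701)·e^{-i·0·1.2858}. Compute d first:
c=cos(0.7701/2)=0.926780, s=sin(0.7701/2)=0.375605; N=√[1·40320·24·24]=4819.161753
The bounds max(0,m−m')=4 and min(l+m,l−m')=4 give 1 term
  k=4: (−1)^0·4819.1618/(576)·0.9268^4·0.3756^4 = +0.122852
d^4_{-4,0}(0.7701) = +0.122852
|D^4_{-4,0}|² = |d^4_{-4,0}(β)|² = (+0.122852)² = 0.015093 (the z-rotation phases have unit modulus)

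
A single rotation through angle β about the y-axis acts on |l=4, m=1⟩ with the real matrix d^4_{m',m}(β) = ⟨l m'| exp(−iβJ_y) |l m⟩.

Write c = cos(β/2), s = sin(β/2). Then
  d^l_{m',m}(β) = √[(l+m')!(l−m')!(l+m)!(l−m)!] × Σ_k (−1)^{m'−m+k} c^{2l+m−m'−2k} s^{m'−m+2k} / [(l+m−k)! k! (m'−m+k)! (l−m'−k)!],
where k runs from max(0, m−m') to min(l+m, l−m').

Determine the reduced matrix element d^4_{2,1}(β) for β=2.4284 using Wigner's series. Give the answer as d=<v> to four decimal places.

d=-0.3468

d^4_{2,1}(β=2.4284) via Wigner's sum:
With c≡cos(β/2)=0.349087 and s≡sin(β/2)=0.937090, N=[720·2·120·6]^{1/2}=1018.233765
The bounds max(0,m−m')=0 and min(l+m,l−m')=2 give 3 terms
  k=0: (−1)^1·1018.2338/(240)·0.3491^7·0.9371^1 = -0.002512
  k=1: (−1)^2·1018.2338/(48)·0.3491^5·0.9371^3 = +0.090493
  k=2: (−1)^3·1018.2338/(72)·0.3491^3·0.9371^5 = -0.434733
d^4_{2,1}(2.4284) = -0.002512 +0.090493 -0.434733 = -0.346751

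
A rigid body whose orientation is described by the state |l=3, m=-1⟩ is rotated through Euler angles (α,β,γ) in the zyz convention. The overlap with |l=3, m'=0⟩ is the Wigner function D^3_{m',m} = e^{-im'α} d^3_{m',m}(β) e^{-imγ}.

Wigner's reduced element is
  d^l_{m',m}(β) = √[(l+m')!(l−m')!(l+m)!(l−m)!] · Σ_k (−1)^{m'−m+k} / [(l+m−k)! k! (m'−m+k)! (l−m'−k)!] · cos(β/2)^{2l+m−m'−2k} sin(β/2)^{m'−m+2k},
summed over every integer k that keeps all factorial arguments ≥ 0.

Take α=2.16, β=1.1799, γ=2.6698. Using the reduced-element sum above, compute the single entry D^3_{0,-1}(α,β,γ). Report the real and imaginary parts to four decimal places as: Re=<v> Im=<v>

Re=-0.0978 Im=0.0499

Split into d^3_{0,-1}(β=1.1799) × two z-phases.
c=cos(1.1799/2)=0.830968, s=sin(1.1799/2)=0.556319; N=√[6·6·2·24]=41.569219
k: max(0,(-1)−(0))=0 … min(3+(-1),3−(0))=2
  k=0: (−1)^1·41.5692/(12)·0.8310^5·0.5563^1 = -0.763550
  k=1: (−1)^2·41.5692/(4)·0.8310^3·0.5563^3 = +1.026688
  k=2: (−1)^3·41.5692/(12)·0.8310^1·0.5563^5 = -0.153390
d^3_{0,-1}(1.1799) = -0.763550 +1.026688 -0.153390 = +0.109748
Phases: e^{-i·(0)·2.16}=+1.000000+0.000000i, e^{-i·(-1)·2.6698}=-0.890755+0.454484i ⇒ D=-0.097758+0.049878i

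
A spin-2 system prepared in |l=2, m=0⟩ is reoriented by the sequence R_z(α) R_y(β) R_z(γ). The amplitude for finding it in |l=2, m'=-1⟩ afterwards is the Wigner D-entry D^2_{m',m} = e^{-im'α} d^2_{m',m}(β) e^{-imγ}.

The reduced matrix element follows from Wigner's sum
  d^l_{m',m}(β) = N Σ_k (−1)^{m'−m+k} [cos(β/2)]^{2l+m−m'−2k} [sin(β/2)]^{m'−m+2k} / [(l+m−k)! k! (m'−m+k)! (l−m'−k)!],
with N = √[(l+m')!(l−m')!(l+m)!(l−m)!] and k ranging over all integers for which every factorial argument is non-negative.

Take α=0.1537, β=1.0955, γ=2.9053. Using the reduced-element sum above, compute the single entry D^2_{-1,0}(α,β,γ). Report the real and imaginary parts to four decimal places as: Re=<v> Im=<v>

Re=0.4924 Im=0.0763

D^2_{-1,0}(0.1537,1.0955,2.9053) = e^{-i·-1·0.1537}·d^2_{-1,0}(1.0955)·e^{-i·0·2.9053}. Compute d first:
Half-angle: c=0.853698, s=0.520768. N=√(1·6·2·2)=4.898979
k: max(0,(0)−(-1))=1 … min(2+(0),2−(-1))=2
  k=1: (−1)^0·4.8990/(2)·0.8537^3·0.5208^1 = +0.793657
  k=2: (−1)^1·4.8990/(2)·0.8537^1·0.5208^3 = -0.295333
d^2_{-1,0}(1.0955) = +0.793657 -0.295333 = +0.498324
D = (+0.988211+0.153096i)·(+0.498324)·(+1.000000+0.000000i) = +0.492450+0.076291i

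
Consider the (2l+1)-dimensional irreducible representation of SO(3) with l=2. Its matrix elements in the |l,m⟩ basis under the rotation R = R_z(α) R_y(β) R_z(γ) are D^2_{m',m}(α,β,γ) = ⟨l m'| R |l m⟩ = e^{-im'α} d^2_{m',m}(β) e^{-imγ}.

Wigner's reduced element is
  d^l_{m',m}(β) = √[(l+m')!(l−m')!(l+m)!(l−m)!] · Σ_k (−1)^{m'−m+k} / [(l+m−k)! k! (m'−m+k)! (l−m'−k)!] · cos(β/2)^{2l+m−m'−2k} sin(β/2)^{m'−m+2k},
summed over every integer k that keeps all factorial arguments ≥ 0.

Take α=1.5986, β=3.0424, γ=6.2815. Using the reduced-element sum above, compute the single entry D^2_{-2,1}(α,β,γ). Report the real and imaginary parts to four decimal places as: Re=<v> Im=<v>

Split into d^2_{-2,1}(β=3.0424) × two z-phases.
With c≡cos(β/2)=0.049576 and s≡sin(β/2)=0.998770, N=[1·24·6·1]^{1/2}=12.000000
k∈{3} keeps every argument non-negative
  k=3: (−1)^0·12.0000/(6)·0.0496^1·0.9988^3 = +0.098787
d^2_{-2,1}(3.0424) = +0.098787
Attach z-rotation phases: D = e^{-i(-2)(1.5986)}·(+0.098787)·e^{-i(1)(6.2815)} = -0.098625-0.005657i

Re=-0.0986 Im=-0.0057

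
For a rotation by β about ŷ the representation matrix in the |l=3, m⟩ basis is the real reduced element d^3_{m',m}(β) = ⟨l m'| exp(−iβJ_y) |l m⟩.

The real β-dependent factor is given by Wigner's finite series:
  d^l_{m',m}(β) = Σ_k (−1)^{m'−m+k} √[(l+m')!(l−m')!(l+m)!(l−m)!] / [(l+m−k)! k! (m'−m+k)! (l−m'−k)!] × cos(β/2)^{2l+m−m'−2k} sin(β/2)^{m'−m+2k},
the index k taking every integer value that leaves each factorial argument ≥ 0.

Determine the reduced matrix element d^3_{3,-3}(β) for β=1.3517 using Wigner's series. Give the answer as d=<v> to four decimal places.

d^3_{3,-3}(β=1.3517) via Wigner's sum:
With c≡cos(β/2)=0.780176 and s≡sin(β/2)=0.625561, N=[720·1·1·720]^{1/2}=720.000000
The bounds max(0,m−m')=0 and min(l+m,l−m')=0 give 1 term
  k=0: (−1)^6·720.0000/(720)·0.7802^0·0.6256^6 = +0.059926
d^3_{3,-3}(1.3517) = +0.059926

d=0.0599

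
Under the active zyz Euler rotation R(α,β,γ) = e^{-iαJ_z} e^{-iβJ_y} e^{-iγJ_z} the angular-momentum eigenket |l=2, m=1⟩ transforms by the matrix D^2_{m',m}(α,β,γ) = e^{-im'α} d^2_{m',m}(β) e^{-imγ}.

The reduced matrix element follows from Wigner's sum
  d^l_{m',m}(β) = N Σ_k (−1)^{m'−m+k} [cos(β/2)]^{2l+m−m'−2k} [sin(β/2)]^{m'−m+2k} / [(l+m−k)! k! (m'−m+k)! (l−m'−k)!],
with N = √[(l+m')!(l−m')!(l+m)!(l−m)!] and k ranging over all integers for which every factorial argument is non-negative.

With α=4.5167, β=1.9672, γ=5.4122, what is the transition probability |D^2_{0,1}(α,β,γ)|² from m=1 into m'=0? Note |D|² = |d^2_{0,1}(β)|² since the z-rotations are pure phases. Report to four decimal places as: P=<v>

P=0.1903

First d^2_{0,1}(β=1.9672), then the phase factors e^{-i(0)α} and e^{-i(1)γ}:
Half-angle: c=0.554029, s=0.832497. N=√(2·2·6·1)=4.898979
Admissible k: 1..2 (factorial args all ≥0)
  k=1: (−1)^0·4.8990/(2)·0.5540^3·0.8325^1 = +0.346782
  k=2: (−1)^1·4.8990/(2)·0.5540^1·0.8325^3 = -0.782991
d^2_{0,1}(1.9672) = +0.346782 -0.782991 = -0.436209
|D^2_{0,1}|² = |d^2_{0,1}(β)|² = (-0.436209)² = 0.190278 (the z-rotation phases have unit modulus)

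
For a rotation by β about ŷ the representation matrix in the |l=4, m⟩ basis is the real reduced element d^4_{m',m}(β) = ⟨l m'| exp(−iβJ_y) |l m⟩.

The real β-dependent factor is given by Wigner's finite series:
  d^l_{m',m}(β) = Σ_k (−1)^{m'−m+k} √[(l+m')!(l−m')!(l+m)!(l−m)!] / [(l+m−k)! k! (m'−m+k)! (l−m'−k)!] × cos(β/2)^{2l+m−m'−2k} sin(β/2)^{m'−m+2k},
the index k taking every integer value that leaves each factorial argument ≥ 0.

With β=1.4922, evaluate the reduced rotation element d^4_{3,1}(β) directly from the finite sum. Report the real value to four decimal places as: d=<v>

d^4_{3,1}(β=1.4922) via Wigner's sum:
Half-angle: c=0.734342, s=0.678780. N=√(5040·1·120·6)=1904.940944
k∈{0,1} keeps every argument non-negative
  k=0: (−1)^2·1904.9409/(240)·0.7343^6·0.6788^2 = +0.573479
  k=1: (−1)^3·1904.9409/(144)·0.7343^4·0.6788^4 = -0.816635
d^4_{3,1}(1.4922) = +0.573479 -0.816635 = -0.243156

d=-0.2432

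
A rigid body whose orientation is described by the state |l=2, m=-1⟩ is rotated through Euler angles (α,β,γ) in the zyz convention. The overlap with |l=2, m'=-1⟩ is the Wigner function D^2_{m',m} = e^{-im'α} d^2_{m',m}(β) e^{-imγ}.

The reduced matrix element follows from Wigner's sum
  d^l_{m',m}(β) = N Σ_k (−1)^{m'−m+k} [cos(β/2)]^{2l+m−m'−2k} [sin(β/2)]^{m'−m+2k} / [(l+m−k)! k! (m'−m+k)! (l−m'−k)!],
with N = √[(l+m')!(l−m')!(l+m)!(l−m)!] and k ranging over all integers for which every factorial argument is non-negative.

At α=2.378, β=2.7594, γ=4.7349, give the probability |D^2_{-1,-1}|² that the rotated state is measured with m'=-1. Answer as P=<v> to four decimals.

D^2_{-1,-1}(2.378,2.7594,4.7349) = e^{-i·-1·2.378}·d^2_{-1,-1}(2.7594)·e^{-i·-1·4.7349}. Compute d first:
c=cos(2.7594/2)=0.189935, s=sin(2.7594/2)=0.981797; N=√[1·6·1·6]=6.000000
The bounds max(0,m−m')=0 and min(l+m,l−m')=1 give 2 terms
  k=0: (−1)^0·6.0000/(6)·0.1899^4·0.9818^0 = +0.001301
  k=1: (−1)^1·6.0000/(2)·0.1899^2·0.9818^2 = -0.104322
d^2_{-1,-1}(2.7594) = +0.001301 -0.104322 = -0.103021
|D^2_{-1,-1}|² = |d^2_{-1,-1}(β)|² = (-0.103021)² = 0.010613 (the z-rotation phases have unit modulus)

P=0.0106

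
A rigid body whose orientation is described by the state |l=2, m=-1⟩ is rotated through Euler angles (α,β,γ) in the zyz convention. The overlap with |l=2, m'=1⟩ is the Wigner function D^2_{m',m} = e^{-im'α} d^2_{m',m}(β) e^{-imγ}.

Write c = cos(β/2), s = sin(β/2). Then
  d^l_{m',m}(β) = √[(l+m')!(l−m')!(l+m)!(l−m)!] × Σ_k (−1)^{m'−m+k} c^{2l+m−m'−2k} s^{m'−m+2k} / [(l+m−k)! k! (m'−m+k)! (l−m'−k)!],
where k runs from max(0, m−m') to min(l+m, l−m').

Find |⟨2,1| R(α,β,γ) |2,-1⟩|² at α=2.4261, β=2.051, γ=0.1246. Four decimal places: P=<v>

P=0.0031

D^2_{1,-1}(2.4261,2.051,0.1246) = e^{-i·1·2.4261}·d^2_{1,-1}(2.051)·e^{-i·-1·0.1246}. Compute d first:
c=cos(2.051/2)=0.518671, s=sin(2.051/2)=0.854974; N=√[6·1·1·6]=6.000000
k: max(0,(-1)−(1))=0 … min(2+(-1),2−(1))=1
  k=0: (−1)^2·6.0000/(2)·0.5187^2·0.8550^2 = +0.589945
  k=1: (−1)^3·6.0000/(6)·0.5187^0·0.8550^4 = -0.534332
d^2_{1,-1}(2.051) = +0.589945 -0.534332 = +0.055613
|D^2_{1,-1}|² = |d^2_{1,-1}(β)|² = (+0.055613)² = 0.003093 (the z-rotation phases have unit modulus)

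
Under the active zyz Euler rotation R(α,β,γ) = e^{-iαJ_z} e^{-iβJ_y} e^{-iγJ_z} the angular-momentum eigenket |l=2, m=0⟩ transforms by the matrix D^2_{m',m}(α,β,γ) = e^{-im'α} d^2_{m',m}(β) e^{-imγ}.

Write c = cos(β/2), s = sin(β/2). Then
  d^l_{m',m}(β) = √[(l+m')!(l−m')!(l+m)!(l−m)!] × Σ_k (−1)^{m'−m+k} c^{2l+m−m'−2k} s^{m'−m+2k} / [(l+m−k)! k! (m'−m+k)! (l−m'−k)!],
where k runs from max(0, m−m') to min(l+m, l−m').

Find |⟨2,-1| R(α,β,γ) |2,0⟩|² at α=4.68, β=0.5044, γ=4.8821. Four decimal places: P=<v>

P=0.2685

D^2_{-1,0}(4.68,0.5044,4.8821) = e^{-i·-1·4.68}·d^2_{-1,0}(0.5044)·e^{-i·0·4.8821}. Compute d first:
With c≡cos(β/2)=0.968366 and s≡sin(β/2)=0.249535, N=[1·6·2·2]^{1/2}=4.898979
k∈{1,2} keeps every argument non-negative
  k=1: (−1)^0·4.8990/(2)·0.9684^3·0.2495^1 = +0.555041
  k=2: (−1)^1·4.8990/(2)·0.9684^1·0.2495^3 = -0.036856
d^2_{-1,0}(0.5044) = +0.555041 -0.036856 = +0.518185
|D^2_{-1,0}|² = |d^2_{-1,0}(β)|² = (+0.518185)² = 0.268516 (the z-rotation phases have unit modulus)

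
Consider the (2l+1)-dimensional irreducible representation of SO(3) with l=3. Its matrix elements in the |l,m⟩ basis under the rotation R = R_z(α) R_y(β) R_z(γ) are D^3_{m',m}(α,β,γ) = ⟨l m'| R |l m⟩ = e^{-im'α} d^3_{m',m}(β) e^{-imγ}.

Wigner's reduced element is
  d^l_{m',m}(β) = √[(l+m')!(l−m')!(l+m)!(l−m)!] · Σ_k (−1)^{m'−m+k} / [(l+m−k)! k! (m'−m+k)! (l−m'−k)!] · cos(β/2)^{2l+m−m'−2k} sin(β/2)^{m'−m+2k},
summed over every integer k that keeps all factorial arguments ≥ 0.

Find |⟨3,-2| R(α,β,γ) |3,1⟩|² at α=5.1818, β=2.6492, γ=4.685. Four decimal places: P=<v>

D^3_{-2,1}(5.1818,2.6492,4.685) = e^{-i·-2·5.1818}·d^3_{-2,1}(2.6492)·e^{-i·1·4.685}. Compute d first:
c=cos(2.6492/2)=0.243717, s=sin(2.6492/2)=0.969846; N=√[1·120·24·2]=75.894664
The bounds max(0,m−m')=3 and min(l+m,l−m')=4 give 2 terms
  k=3: (−1)^0·75.8947/(12)·0.2437^3·0.9698^3 = +0.083521
  k=4: (−1)^1·75.8947/(24)·0.2437^1·0.9698^5 = -0.661303
d^3_{-2,1}(2.6492) = +0.083521 -0.661303 = -0.577782
|D^3_{-2,1}|² = |d^3_{-2,1}(β)|² = (-0.577782)² = 0.333832 (the z-rotation phases have unit modulus)

P=0.3338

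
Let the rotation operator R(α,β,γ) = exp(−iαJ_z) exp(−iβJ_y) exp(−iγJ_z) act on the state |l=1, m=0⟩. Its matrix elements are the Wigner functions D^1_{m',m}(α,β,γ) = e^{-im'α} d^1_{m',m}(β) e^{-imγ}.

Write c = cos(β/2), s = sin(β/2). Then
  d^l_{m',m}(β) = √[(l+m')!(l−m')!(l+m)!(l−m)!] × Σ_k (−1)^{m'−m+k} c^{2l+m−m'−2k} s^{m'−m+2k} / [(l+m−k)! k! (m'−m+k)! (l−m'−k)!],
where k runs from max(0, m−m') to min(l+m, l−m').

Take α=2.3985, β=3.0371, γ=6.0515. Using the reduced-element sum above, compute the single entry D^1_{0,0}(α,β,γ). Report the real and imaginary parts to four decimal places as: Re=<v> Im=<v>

Re=-0.9945 Im=0.0000

D^1_{0,0}(2.3985,3.0371,6.0515) = e^{-i·0·2.3985}·d^1_{0,0}(3.0371)·e^{-i·0·6.0515}. Compute d first:
With c≡cos(β/2)=0.052223 and s≡sin(β/2)=0.998635, N=[1·1·1·1]^{1/2}=1.000000
Admissible k: 0..1 (factorial args all ≥0)
  k=0: (−1)^0·1.0000/(1)·0.0522^2·0.9986^0 = +0.002727
  k=1: (−1)^1·1.0000/(1)·0.0522^0·0.9986^2 = -0.997273
d^1_{0,0}(3.0371) = +0.002727 -0.997273 = -0.994546
D = (+1.000000+0.000000i)·(-0.994546)·(+1.000000+0.000000i) = -0.994546+0.000000i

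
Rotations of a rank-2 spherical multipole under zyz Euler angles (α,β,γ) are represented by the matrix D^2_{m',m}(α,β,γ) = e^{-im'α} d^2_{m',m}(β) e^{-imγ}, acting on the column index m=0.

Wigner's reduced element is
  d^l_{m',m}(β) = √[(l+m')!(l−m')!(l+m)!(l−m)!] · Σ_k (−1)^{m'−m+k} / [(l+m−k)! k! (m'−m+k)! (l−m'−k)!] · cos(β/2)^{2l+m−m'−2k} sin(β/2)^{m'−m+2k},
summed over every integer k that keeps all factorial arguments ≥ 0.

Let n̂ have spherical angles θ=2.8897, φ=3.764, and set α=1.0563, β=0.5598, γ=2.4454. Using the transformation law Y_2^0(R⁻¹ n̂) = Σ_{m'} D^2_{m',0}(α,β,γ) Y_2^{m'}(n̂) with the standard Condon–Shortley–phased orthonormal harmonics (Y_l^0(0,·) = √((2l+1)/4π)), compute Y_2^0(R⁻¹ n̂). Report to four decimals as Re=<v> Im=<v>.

Re=0.5219 Im=0.0000

Need the full column D^2_{m',0} for m'=−2..2 at α=1.0563, β=0.5598, γ=2.4454.
cos(β/2)=0.961083, sin(β/2)=0.276260
d^2_{-2,0}: single k=2 term ⇒ +0.172676;  D = -0.089046+0.147945i
d^2_{-1,0}: k∈[1..2] ⇒ +0.600725 -0.049635 = +0.551090;  D = +0.271189+0.479746i
d^2_{0,0}: k∈[0..2] ⇒ +0.853186 -0.281979 +0.005825 = +0.577032;  D = +0.577032+0.000000i
d^2_{1,0}: k∈[0..1] ⇒ -0.600725 +0.049635 = -0.551090;  D = -0.271189+0.479746i
d^2_{2,0}: single k=0 term ⇒ +0.172676;  D = -0.089046-0.147945i
Y_2^{m'}(θ=2.8897,φ=3.764) and Σ D·Y over m':
  (-0.0890+0.1479i)·(+0.0077-0.0227i)  (+0.2712+0.4797i)·(+0.1515-0.1087i)  (+0.5770+0.0000i)·(+0.5720+0.0000i)  (-0.2712+0.4797i)·(-0.1515-0.1087i)  (-0.0890-0.1479i)·(+0.0077+0.0227i)
Y_2^0(R⁻¹ n̂) = +0.521904+0.000000i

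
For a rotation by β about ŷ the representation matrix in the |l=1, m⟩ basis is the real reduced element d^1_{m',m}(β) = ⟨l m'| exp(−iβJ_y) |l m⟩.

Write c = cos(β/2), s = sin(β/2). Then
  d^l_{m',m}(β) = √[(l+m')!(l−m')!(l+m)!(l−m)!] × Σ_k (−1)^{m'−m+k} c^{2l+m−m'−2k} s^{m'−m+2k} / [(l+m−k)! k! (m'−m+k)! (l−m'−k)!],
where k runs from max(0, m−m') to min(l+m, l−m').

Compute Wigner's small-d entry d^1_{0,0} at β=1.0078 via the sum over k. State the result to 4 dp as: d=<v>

d^1_{0,0}(β=1.0078) via Wigner's sum:
Half-angle: c=0.875706, s=0.482844. N=√(1·1·1·1)=1.000000
The bounds max(0,m−m')=0 and min(l+m,l−m')=1 give 2 terms
  k=0: (−1)^0·1.0000/(1)·0.8757^2·0.4828^0 = +0.766861
  k=1: (−1)^1·1.0000/(1)·0.8757^0·0.4828^2 = -0.233139
d^1_{0,0}(1.0078) = +0.766861 -0.233139 = +0.533722

d=0.5337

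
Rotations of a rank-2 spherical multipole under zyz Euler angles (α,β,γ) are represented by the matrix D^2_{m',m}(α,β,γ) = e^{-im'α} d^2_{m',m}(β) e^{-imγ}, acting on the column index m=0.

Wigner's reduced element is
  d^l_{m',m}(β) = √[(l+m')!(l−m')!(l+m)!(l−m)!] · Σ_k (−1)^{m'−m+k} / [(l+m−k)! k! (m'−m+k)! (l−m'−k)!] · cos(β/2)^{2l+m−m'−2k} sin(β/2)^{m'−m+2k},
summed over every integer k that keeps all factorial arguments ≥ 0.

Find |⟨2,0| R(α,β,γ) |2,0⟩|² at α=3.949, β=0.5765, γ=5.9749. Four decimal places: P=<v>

P=0.3073

First d^2_{0,0}(β=0.5765), then the phase factors e^{-i(0)α} and e^{-i(0)γ}:
Half-angle: c=0.958743, s=0.284275. N=√(2·2·2·2)=4.000000
k∈{0,1,2} keeps every argument non-negative
  k=0: (−1)^0·4.0000/(4)·0.9587^4·0.2843^0 = +0.844906
  k=1: (−1)^1·4.0000/(1)·0.9587^2·0.2843^2 = -0.297126
  k=2: (−1)^2·4.0000/(4)·0.9587^0·0.2843^4 = +0.006531
d^2_{0,0}(0.5765) = +0.844906 -0.297126 +0.006531 = +0.554310
|D^2_{0,0}|² = |d^2_{0,0}(β)|² = (+0.554310)² = 0.307260 (the z-rotation phases have unit modulus)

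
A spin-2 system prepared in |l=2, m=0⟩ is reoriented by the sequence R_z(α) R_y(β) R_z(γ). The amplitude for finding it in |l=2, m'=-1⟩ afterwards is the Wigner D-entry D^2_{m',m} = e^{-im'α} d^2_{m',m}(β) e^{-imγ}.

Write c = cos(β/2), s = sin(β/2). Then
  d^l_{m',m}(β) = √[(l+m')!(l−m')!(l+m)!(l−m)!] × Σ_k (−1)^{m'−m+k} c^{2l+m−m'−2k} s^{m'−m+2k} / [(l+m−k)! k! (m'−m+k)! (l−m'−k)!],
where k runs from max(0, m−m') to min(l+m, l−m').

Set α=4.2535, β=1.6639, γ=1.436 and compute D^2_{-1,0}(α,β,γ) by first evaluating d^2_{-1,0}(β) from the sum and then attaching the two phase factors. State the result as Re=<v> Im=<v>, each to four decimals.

Re=0.0502 Im=0.1016

D^2_{-1,0}(4.2535,1.6639,1.436) = e^{-i·-1·4.2535}·d^2_{-1,0}(1.6639)·e^{-i·0·1.436}. Compute d first:
Half-angle: c=0.673436, s=0.739246. N=√(1·6·2·2)=4.898979
The bounds max(0,m−m')=1 and min(l+m,l−m')=2 give 2 terms
  k=1: (−1)^0·4.8990/(2)·0.6734^3·0.7392^1 = +0.553035
  k=2: (−1)^1·4.8990/(2)·0.6734^1·0.7392^3 = -0.666405
d^2_{-1,0}(1.6639) = +0.553035 -0.666405 = -0.113370
D = (-0.442952-0.896545i)·(-0.113370)·(+1.000000+0.000000i) = +0.050218+0.101642i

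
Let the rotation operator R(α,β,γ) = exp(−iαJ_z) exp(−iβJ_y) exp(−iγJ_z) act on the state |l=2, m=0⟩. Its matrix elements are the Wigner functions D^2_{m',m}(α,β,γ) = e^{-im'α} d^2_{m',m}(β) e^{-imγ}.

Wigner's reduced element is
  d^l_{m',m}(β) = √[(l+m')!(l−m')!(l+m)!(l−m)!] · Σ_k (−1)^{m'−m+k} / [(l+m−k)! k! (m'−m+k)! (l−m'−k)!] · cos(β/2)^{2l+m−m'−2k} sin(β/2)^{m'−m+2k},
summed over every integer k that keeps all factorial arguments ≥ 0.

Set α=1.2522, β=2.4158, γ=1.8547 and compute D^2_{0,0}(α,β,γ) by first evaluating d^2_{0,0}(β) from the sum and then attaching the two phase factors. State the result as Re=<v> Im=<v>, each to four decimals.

Re=0.3392 Im=0.0000

Split into d^2_{0,0}(β=2.4158) × two z-phases.
Half-angle: c=0.354983, s=0.934873. N=√(2·2·2·2)=4.000000
Admissible k: 0..2 (factorial args all ≥0)
  k=0: (−1)^0·4.0000/(4)·0.3550^4·0.9349^0 = +0.015879
  k=1: (−1)^1·4.0000/(1)·0.3550^2·0.9349^2 = -0.440536
  k=2: (−1)^2·4.0000/(4)·0.3550^0·0.9349^4 = +0.763853
d^2_{0,0}(2.4158) = +0.015879 -0.440536 +0.763853 = +0.339197
D = (+1.000000+0.000000i)·(+0.339197)·(+1.000000+0.000000i) = +0.339197+0.000000i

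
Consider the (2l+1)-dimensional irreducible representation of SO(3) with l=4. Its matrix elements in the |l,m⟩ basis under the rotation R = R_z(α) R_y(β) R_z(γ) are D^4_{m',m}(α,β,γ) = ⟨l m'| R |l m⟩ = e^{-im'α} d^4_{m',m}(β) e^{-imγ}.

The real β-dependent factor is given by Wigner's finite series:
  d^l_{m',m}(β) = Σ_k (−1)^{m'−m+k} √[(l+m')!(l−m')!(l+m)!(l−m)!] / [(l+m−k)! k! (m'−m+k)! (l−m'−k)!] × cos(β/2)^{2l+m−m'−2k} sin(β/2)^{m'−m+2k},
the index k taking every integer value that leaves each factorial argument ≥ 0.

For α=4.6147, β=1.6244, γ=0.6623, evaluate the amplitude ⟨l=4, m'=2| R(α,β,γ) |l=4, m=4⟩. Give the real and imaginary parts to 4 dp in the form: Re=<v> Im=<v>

Re=0.2282 Im=0.1875

First d^4_{2,4}(β=1.6244), then the phase factors e^{-i(2)α} and e^{-i(4)γ}:
With c≡cos(β/2)=0.687903 and s≡sin(β/2)=0.725802, N=[720·2·40320·1]^{1/2}=7619.763776
k∈{2} keeps every argument non-negative
  k=2: (−1)^0·7619.7638/(1440)·0.6879^6·0.7258^2 = +0.295379
d^4_{2,4}(1.6244) = +0.295379
D = (-0.980974-0.194137i)·(+0.295379)·(-0.881204-0.472736i) = +0.228229+0.187512i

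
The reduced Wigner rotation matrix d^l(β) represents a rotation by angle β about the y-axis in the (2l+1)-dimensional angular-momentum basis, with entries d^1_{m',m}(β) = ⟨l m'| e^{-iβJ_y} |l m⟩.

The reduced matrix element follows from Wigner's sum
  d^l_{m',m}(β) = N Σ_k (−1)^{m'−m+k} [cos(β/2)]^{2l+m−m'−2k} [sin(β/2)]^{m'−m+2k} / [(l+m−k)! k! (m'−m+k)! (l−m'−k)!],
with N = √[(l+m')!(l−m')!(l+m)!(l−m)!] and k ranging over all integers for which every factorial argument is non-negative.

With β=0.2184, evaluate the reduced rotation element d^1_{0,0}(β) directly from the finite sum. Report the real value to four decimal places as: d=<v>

d=0.9762

d^1_{0,0}(β=0.2184) via Wigner's sum:
Half-angle: c=0.994044, s=0.108983. N=√(1·1·1·1)=1.000000
The bounds max(0,m−m')=0 and min(l+m,l−m')=1 give 2 terms
  k=0: (−1)^0·1.0000/(1)·0.9940^2·0.1090^0 = +0.988123
  k=1: (−1)^1·1.0000/(1)·0.9940^0·0.1090^2 = -0.011877
d^1_{0,0}(0.2184) = +0.988123 -0.011877 = +0.976245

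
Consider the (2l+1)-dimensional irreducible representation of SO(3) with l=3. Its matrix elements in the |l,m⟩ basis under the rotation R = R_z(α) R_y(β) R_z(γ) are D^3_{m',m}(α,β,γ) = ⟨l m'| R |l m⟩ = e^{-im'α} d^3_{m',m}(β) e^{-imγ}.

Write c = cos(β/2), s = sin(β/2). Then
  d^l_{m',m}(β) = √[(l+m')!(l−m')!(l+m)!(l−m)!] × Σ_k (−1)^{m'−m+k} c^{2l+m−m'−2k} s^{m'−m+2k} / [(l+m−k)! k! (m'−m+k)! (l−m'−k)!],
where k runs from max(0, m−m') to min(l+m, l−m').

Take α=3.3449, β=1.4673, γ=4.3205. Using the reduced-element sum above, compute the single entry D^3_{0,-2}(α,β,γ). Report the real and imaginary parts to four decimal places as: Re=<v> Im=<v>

D^3_{0,-2}(3.3449,1.4673,4.3205) = e^{-i·0·3.3449}·d^3_{0,-2}(1.4673)·e^{-i·-2·4.3205}. Compute d first:
With c≡cos(β/2)=0.742735 and s≡sin(β/2)=0.669585, N=[6·6·1·120]^{1/2}=65.726707
Admissible k: 0..1 (factorial args all ≥0)
  k=0: (−1)^2·65.7267/(12)·0.7427^4·0.6696^2 = +0.747323
  k=1: (−1)^3·65.7267/(12)·0.7427^2·0.6696^4 = -0.607368
d^3_{0,-2}(1.4673) = +0.747323 -0.607368 = +0.139955
Phases: e^{-i·(0)·3.3449}=+1.000000+0.000000i, e^{-i·(-2)·4.3205}=-0.708252+0.705960i ⇒ D=-0.099124+0.098803i

Re=-0.0991 Im=0.0988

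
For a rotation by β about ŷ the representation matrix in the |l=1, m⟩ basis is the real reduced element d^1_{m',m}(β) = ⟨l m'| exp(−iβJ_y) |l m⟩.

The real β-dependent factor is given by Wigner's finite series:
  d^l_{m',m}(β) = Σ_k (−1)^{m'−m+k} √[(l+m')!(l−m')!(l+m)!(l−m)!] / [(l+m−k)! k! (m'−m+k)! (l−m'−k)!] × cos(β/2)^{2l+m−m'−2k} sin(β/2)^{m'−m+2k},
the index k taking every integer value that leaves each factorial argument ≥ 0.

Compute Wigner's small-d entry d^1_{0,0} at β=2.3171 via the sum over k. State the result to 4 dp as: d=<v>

d=-0.6789

d^1_{0,0}(β=2.3171) via Wigner's sum:
With c≡cos(β/2)=0.400668 and s≡sin(β/2)=0.916223, N=[1·1·1·1]^{1/2}=1.000000
Admissible k: 0..1 (factorial args all ≥0)
  k=0: (−1)^0·1.0000/(1)·0.4007^2·0.9162^0 = +0.160535
  k=1: (−1)^1·1.0000/(1)·0.4007^0·0.9162^2 = -0.839465
d^1_{0,0}(2.3171) = +0.160535 -0.839465 = -0.678930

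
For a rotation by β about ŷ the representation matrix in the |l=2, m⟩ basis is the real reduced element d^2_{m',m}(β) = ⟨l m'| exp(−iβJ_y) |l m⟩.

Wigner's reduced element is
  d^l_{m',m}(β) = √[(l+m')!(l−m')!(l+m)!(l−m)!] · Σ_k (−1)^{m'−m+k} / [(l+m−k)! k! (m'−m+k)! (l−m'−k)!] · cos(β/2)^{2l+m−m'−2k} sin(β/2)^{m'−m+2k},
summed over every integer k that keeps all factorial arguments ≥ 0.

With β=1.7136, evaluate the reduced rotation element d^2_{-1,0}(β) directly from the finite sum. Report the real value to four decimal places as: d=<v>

d^2_{-1,0}(β=1.7136) via Wigner's sum:
Half-angle: c=0.654859, s=0.755751. N=√(1·6·2·2)=4.898979
Admissible k: 1..2 (factorial args all ≥0)
  k=1: (−1)^0·4.8990/(2)·0.6549^3·0.7558^1 = +0.519874
  k=2: (−1)^1·4.8990/(2)·0.6549^1·0.7558^3 = -0.692404
d^2_{-1,0}(1.7136) = +0.519874 -0.692404 = -0.172530

d=-0.1725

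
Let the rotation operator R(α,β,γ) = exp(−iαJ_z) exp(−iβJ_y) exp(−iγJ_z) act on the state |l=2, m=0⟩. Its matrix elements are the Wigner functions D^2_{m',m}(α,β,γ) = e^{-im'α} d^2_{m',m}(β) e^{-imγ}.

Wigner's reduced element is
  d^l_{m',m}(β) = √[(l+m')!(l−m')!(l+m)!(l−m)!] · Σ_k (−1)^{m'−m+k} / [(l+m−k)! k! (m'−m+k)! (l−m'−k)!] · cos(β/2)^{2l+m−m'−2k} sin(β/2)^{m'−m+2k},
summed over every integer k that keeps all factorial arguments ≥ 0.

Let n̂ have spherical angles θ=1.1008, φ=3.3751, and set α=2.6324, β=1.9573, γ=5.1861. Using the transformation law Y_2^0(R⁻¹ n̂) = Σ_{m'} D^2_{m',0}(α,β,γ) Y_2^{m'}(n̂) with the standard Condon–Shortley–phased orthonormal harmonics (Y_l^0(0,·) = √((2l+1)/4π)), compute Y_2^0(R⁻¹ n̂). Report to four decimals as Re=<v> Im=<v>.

Need the full column D^2_{m',0} for m'=−2..2 at α=2.6324, β=1.9573, γ=5.1861.
cos(β/2)=0.558143, sin(β/2)=0.829745
d^2_{-2,0}: single k=2 term ⇒ +0.525359;  D = +0.275677-0.447218i
d^2_{-1,0}: k∈[1..2] ⇒ +0.353392 -0.781006 = -0.427614;  D = +0.373366-0.208450i
d^2_{0,0}: k∈[0..2] ⇒ +0.097047 -0.857907 +0.473999 = -0.286860;  D = -0.286860+0.000000i
d^2_{1,0}: k∈[0..1] ⇒ -0.353392 +0.781006 = +0.427614;  D = -0.373366-0.208450i
d^2_{2,0}: single k=0 term ⇒ +0.525359;  D = +0.275677+0.447218i
Y_2^{m'}(θ=1.1008,φ=3.3751) and Σ D·Y over m':
  (+0.2757-0.4472i)·(+0.2742-0.1382i)  (+0.3734-0.2085i)·(-0.3035+0.0722i)  (-0.2869+0.0000i)·(-0.1213+0.0000i)  (-0.3734-0.2085i)·(+0.3035+0.0722i)  (+0.2757+0.4472i)·(+0.2742+0.1382i)
Y_2^0(R⁻¹ n̂) = -0.134199+0.000000i

Re=-0.1342 Im=0.0000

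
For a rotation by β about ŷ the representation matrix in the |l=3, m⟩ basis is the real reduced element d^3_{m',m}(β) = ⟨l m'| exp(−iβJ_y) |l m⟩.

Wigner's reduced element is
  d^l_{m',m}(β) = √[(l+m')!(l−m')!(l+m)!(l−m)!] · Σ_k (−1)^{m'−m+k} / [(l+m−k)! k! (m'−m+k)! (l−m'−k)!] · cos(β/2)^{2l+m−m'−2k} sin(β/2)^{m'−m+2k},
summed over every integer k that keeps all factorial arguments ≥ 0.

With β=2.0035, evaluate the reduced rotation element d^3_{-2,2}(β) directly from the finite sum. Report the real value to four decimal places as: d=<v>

d=0.3737

d^3_{-2,2}(β=2.0035) via Wigner's sum:
With c≡cos(β/2)=0.538829 and s≡sin(β/2)=0.842415, N=[1·120·120·1]^{1/2}=120.000000
Admissible k: 4..5 (factorial args all ≥0)
  k=4: (−1)^0·120.0000/(24)·0.5388^2·0.8424^4 = +0.731100
  k=5: (−1)^1·120.0000/(120)·0.5388^0·0.8424^6 = -0.357402
d^3_{-2,2}(2.0035) = +0.731100 -0.357402 = +0.373697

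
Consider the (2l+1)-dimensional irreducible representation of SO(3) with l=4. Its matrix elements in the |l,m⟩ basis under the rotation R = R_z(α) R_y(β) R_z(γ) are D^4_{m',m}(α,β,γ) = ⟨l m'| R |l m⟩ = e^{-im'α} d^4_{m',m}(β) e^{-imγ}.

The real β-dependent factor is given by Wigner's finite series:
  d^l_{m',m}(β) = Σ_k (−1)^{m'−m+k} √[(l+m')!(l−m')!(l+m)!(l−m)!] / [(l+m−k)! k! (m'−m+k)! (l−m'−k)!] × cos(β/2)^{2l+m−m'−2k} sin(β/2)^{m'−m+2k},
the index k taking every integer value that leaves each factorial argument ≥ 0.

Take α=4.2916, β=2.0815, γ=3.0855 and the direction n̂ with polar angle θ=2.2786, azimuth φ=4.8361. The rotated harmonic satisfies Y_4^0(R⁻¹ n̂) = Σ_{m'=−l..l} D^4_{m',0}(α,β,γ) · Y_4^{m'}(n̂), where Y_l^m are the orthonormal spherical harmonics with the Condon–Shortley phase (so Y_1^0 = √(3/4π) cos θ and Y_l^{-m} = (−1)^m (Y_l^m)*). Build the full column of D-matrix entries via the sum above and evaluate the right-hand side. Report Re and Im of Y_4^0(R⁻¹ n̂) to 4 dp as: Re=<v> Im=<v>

Re=0.1020 Im=0.0000

Need the full column D^4_{m',0} for m'=−4..4 at α=4.2916, β=2.0815, γ=3.0855.
cos(β/2)=0.505573, sin(β/2)=0.862784
d^4_{-4,0}: single k=4 term ⇒ +0.302896;  D = -0.033962-0.300986i
d^4_{-3,0}: k∈[3..4] ⇒ +0.251010 -0.731014 = -0.480005;  D = -0.457354-0.145711i
d^4_{-2,0}: k∈[2..4] ⇒ +0.117932 -0.915871 +1.000233 = +0.202293;  D = -0.134785+0.150849i
d^4_{-1,0}: k∈[1..4] ⇒ +0.032577 -0.569236 +1.657785 -0.804660 = +0.316465;  D = -0.129270-0.288859i
d^4_{0,0}: k∈[0..4] ⇒ +0.004268 -0.198897 +1.303307 -1.686940 +0.307054 = -0.271208;  D = -0.271208+0.000000i
d^4_{1,0}: k∈[0..3] ⇒ -0.032577 +0.569236 -1.657785 +0.804660 = -0.316465;  D = +0.129270-0.288859i
d^4_{2,0}: k∈[0..2] ⇒ +0.117932 -0.915871 +1.000233 = +0.202293;  D = -0.134785-0.150849i
d^4_{3,0}: k∈[0..1] ⇒ -0.251010 +0.731014 = +0.480005;  D = +0.457354-0.145711i
d^4_{4,0}: single k=0 term ⇒ +0.302896;  D = -0.033962+0.300986i
Y_4^{m'}(θ=2.2786,φ=4.8361) and Σ D·Y over m':
  (-0.0340-0.3010i)·(+0.1298-0.0700i)  (-0.4574-0.1457i)·(+0.1295+0.3326i)  (-0.1348+0.1508i)·(-0.3668+0.0927i)  (-0.1293-0.2889i)·(+0.0012+0.0095i)  (-0.2712+0.0000i)·(-0.3626+0.0000i)  (+0.1293-0.2889i)·(-0.0012+0.0095i)  (-0.1348-0.1508i)·(-0.3668-0.0927i)  (+0.4574-0.1457i)·(-0.1295+0.3326i)  (-0.0340+0.3010i)·(+0.1298+0.0700i)
Y_4^0(R⁻¹ n̂) = +0.101993+0.000000i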